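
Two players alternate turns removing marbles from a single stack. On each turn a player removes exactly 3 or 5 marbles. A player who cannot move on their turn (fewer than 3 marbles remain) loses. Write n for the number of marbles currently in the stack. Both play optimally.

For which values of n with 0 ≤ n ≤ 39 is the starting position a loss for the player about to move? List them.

Classify positions by backward induction: terminal positions (no move available) are L. From any other position, the mover wins iff some move reaches an L.
n=0: no move → L
n=1: no move → L
n=2: no move → L
n=3: reaches L-position 0 → W
n=4: reaches L-position 1 → W
n=5: reaches L-position 2 → W
n=6: reaches L-position 1 → W
n=7: reaches L-position 2 → W
n=8: only reaches 5(W), 3(W), all W → L
n=9: only reaches 6(W), 4(W), all W → L
n=10: only reaches 7(W), 5(W), all W → L
n=11: reaches L-position 8 → W
n=12: reaches L-position 9 → W
n=13: reaches L-position 10 → W
n=14: reaches L-position 9 → W
n=15: reaches L-position 10 → W
n=16: only reaches 13(W), 11(W), all W → L
n=17: only reaches 14(W), 12(W), all W → L
n=18: only reaches 15(W), 13(W), all W → L
n=19: reaches L-position 16 → W
n=20: reaches L-position 17 → W
n=21: reaches L-position 18 → W
n=22: reaches L-position 17 → W
n=23: reaches L-position 18 → W
n=24: only reaches 21(W), 19(W), all W → L
n=25: only reaches 22(W), 20(W), all W → L
n=26: only reaches 23(W), 21(W), all W → L
n=27: reaches L-position 24 → W
n=28: reaches L-position 25 → W
n=29: reaches L-position 26 → W
n=30: reaches L-position 25 → W
n=31: reaches L-position 26 → W
n=32: only reaches 29(W), 27(W), all W → L
n=33: only reaches 30(W), 28(W), all W → L
n=34: only reaches 31(W), 29(W), all W → L
n=35: reaches L-position 32 → W
n=36: reaches L-position 33 → W
n=37: reaches L-position 34 → W
n=38: reaches L-position 33 → W
n=39: reaches L-position 34 → W
The losing starting values of n are exactly the entries labelled L in this table (15 of them).

0, 1, 2, 8, 9, 10, 16, 17, 18, 24, 25, 26, 32, 33, 34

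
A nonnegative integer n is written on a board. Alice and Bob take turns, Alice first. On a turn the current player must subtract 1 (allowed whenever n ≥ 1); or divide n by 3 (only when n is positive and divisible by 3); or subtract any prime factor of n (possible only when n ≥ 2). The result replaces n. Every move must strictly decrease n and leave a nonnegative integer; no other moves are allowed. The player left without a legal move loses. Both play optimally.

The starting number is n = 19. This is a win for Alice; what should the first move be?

Move to 0.

Classify positions by backward induction: terminal positions (no move available) are L. From any other position, the mover wins iff some move reaches an L.
n=0: no move → L
n=1: W (go to 0, an L position)
n=2: W (go to 0, an L position)
n=3: W (go to 0, an L position)
n=4: L (options 2(W), 3(W) are all W)
n=5: W (go to 0, an L position)
n=6: W (go to 4, an L position)
n=7: W (go to 0, an L position)
n=8: L (options 6(W), 7(W) are all W)
n=9: W (go to 8, an L position)
n=10: W (go to 8, an L position)
n=11: W (go to 0, an L position)
n=12: W (go to 4, an L position)
n=13: W (go to 0, an L position)
n=14: L (options 7(W), 12(W), 13(W) are all W)
n=15: W (go to 14, an L position)
n=16: W (go to 14, an L position)
n=17: W (go to 0, an L position)
n=18: L (options 6(W), 15(W), 16(W), 17(W) are all W)
n=19: W (go to 0, an L position)
From 19, the L positions reachable in one move are: 0, 18. Any move reaching one of these is winning.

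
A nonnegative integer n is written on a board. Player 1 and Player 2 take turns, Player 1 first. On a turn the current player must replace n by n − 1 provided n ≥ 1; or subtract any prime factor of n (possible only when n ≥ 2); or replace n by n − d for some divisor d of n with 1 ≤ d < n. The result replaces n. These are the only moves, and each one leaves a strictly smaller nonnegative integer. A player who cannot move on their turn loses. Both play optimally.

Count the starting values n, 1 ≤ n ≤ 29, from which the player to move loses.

5

Use the standard recursion: the mover loses at a terminal position; elsewhere, the mover wins exactly when some move hands the opponent an L position.
n=0: no move → L
n=1: W (go to 0, an L position)
n=2: W (go to 0, an L position)
n=3: W (go to 0, an L position)
n=4: L (options 2(W), 3(W) are all W)
n=5: W (go to 0, an L position)
n=6: W (go to 4, an L position)
n=7: W (go to 0, an L position)
n=8: W (go to 4, an L position)
n=9: L (options 6(W), 8(W) are all W)
n=10: W (go to 9, an L position)
n=11: W (go to 0, an L position)
n=12: W (go to 9, an L position)
n=13: W (go to 0, an L position)
n=14: L (options 7(W), 12(W), 13(W) are all W)
n=15: W (go to 14, an L position)
n=16: W (go to 14, an L position)
n=17: W (go to 0, an L position)
n=18: W (go to 9, an L position)
n=19: W (go to 0, an L position)
n=20: L (options 10(W), 15(W), 16(W), 18(W), 19(W) are all W)
n=21: W (go to 14, an L position)
n=22: W (go to 20, an L position)
n=23: W (go to 0, an L position)
n=24: W (go to 20, an L position)
n=25: W (go to 20, an L position)
n=26: L (options 13(W), 24(W), 25(W) are all W)
n=27: W (go to 26, an L position)
n=28: W (go to 14, an L position)
n=29: W (go to 0, an L position)
L entries with 1 ≤ n ≤ 29 (n=0 is outside the asked range and is not counted): n = 4, 9, 14, 20, 26; that makes 5.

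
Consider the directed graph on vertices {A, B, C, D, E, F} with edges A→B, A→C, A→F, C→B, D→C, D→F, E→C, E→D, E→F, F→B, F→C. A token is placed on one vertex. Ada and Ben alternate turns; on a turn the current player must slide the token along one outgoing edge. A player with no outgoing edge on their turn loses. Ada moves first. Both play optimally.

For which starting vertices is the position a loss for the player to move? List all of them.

B, D

Classify positions by backward induction: terminal positions (no move available) are L. From any other position, the mover wins iff some move reaches an L.
Every edge goes from a vertex to one that appears earlier in the order B, C, F, A, D, E, so processing vertices in that order labels each vertex after all of its successors.
B: no outgoing edge → L
C: W (go to B, an L position)
F: W (go to B, an L position)
A: W (go to B, an L position)
D: L (options F(W), C(W) are all W)
E: W (go to D, an L position)
The losing starting vertices are exactly the entries labelled L in this table (2 of them).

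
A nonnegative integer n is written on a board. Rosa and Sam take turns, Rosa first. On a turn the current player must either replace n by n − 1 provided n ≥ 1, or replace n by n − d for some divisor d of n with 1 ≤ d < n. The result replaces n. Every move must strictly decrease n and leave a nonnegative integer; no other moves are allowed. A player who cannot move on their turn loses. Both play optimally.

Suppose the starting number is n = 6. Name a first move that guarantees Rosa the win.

Label each position W (a win for the player to move) or L (a loss). A position with no legal move is L; any other position is W exactly when some move reaches an L, and L when every move reaches a W.
n=0: no move → L
n=1: can move to 0, which is L ⇒ W
n=2: the only move is to 1(W), a W ⇒ L
n=3: can move to 2, which is L ⇒ W
n=4: can move to 2, which is L ⇒ W
n=5: the only move is to 4(W), a W ⇒ L
n=6: can move to 5, which is L ⇒ W
From 6, the L positions reachable in one move are: 5.

Move to 5.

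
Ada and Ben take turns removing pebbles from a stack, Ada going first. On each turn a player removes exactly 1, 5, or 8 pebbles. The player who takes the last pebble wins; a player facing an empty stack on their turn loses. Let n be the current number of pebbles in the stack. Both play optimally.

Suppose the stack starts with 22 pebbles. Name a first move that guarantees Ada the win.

Work bottom-up. With no move the player to move loses. Otherwise the position is W if at least one move leads to an L position for the opponent, and L if every move leads to a W.
n=0: no move → L
n=1: W (go to 0, an L position)
n=2: L (sole option 1(W) is W)
n=3: W (go to 2, an L position)
n=4: L (sole option 3(W) is W)
n=5: W (go to 4, an L position)
n=6: L (options 5(W), 1(W) are all W)
n=7: W (go to 6, an L position)
n=8: W (go to 0, an L position)
n=9: W (go to 4, an L position)
n=10: W (go to 2, an L position)
n=11: W (go to 6, an L position)
n=12: W (go to 4, an L position)
n=13: L (options 12(W), 8(W), 5(W) are all W)
n=14: W (go to 13, an L position)
n=15: L (options 14(W), 10(W), 7(W) are all W)
n=16: W (go to 15, an L position)
n=17: L (options 16(W), 12(W), 9(W) are all W)
n=18: W (go to 17, an L position)
n=19: L (options 18(W), 14(W), 11(W) are all W)
n=20: W (go to 19, an L position)
n=21: W (go to 13, an L position)
n=22: W (go to 17, an L position)
From 22, the L positions reachable in one move are: 17.

Remove 5, leaving 17.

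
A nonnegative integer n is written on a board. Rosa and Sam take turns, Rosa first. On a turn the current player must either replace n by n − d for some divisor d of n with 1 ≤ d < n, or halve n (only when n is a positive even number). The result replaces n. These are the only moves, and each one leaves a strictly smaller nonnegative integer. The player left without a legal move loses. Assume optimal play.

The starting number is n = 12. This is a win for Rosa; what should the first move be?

Positions with no move are L. A position that does have a move is losing for the player to move precisely when every available move leads to a winning position for the opponent. Fill in the labels:
n=0: no move → L
n=1: no move → L
n=2: can move to 1, which is L ⇒ W
n=3: the only move is to 2(W), a W ⇒ L
n=4: can move to 3, which is L ⇒ W
n=5: the only move is to 4(W), a W ⇒ L
n=6: can move to 3, which is L ⇒ W
n=7: the only move is to 6(W), a W ⇒ L
n=8: can move to 7, which is L ⇒ W
n=9: moves to 6(W), 8(W); every one is W ⇒ L
n=10: can move to 5, which is L ⇒ W
n=11: the only move is to 10(W), a W ⇒ L
n=12: can move to 9, which is L ⇒ W
From 12, the L positions reachable in one move are: 9, 11. Any move reaching one of these is winning.

Move to 9.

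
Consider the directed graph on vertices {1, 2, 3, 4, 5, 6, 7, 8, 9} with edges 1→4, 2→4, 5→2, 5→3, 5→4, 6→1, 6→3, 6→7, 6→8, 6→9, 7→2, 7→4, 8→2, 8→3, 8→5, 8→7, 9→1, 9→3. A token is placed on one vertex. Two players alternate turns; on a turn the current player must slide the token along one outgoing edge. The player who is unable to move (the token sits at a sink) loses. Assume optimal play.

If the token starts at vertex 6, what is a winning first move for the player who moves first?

Build the W/L table. Terminal = L. A non-terminal position is W if it has a move to some L; otherwise it is L.
Every edge goes from a vertex to one that appears earlier in the order 4, 3, 2, 7, 1, 5, 9, 8, 6, so processing vertices in that order labels each vertex after all of its successors.
4: no outgoing edge → L
3: no outgoing edge → L
2: →4(L), so W
7: →4(L), so W
1: →4(L), so W
5: →3(L), so W
9: →3(L), so W
8: →3(L), so W
6: →3(L), so W
From 6, the L positions reachable in one move are: 3.

Move to 3.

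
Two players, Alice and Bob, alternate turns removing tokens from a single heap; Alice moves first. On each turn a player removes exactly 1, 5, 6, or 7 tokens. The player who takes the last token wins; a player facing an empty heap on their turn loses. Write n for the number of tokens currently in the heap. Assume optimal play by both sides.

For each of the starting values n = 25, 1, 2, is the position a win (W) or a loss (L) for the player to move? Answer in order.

25: W, 1: W, 2: L

Use the standard recursion: the mover loses at a terminal position; elsewhere, the mover wins exactly when some move hands the opponent an L position.
n=0: no move → L
n=1: →0(L), so W
n=2: →1(W) only, which is W, so L
n=3: →2(L), so W
n=4: →3(W) only, which is W, so L
n=5: →4(L), so W
n=6: →0(L), so W
n=7: →2(L), so W
n=8: →2(L), so W
n=9: →4(L), so W
n=10: →4(L), so W
n=11: →4(L), so W
n=12: →11(W), 7(W), 6(W), 5(W) — all W, so L
n=13: →12(L), so W
n=14: →13(W), 9(W), 8(W), 7(W) — all W, so L
n=15: →14(L), so W
n=16: →15(W), 11(W), 10(W), 9(W) — all W, so L
n=17: →16(L), so W
n=18: →12(L), so W
n=19: →14(L), so W
n=20: →14(L), so W
n=21: →16(L), so W
n=22: →16(L), so W
n=23: →16(L), so W
n=24: →23(W), 19(W), 18(W), 17(W) — all W, so L
n=25: →24(L), so W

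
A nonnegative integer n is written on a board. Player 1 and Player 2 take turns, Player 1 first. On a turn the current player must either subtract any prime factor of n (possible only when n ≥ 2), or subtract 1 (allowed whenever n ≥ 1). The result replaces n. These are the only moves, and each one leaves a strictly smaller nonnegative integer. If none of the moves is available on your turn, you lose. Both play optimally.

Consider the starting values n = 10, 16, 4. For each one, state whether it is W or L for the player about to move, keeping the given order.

10: W, 16: L, 4: L

Work bottom-up. With no move the player to move loses. Otherwise the position is W if at least one move leads to an L position for the opponent, and L if every move leads to a W.
n=0: no move → L
n=1: reaches L-position 0 → W
n=2: reaches L-position 0 → W
n=3: reaches L-position 0 → W
n=4: only reaches 2(W), 3(W), all W → L
n=5: reaches L-position 0 → W
n=6: reaches L-position 4 → W
n=7: reaches L-position 0 → W
n=8: only reaches 6(W), 7(W), all W → L
n=9: reaches L-position 8 → W
n=10: reaches L-position 8 → W
n=11: reaches L-position 0 → W
n=12: only reaches 9(W), 10(W), 11(W), all W → L
n=13: reaches L-position 0 → W
n=14: reaches L-position 12 → W
n=15: reaches L-position 12 → W
n=16: only reaches 14(W), 15(W), all W → L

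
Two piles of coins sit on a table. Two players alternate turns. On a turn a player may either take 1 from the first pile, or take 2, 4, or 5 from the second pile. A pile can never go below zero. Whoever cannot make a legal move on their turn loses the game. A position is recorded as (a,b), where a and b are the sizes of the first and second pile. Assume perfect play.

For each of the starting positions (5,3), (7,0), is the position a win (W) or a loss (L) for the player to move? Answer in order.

(5,3): L, (7,0): W

Classify positions by backward induction: terminal positions (no move available) are L. From any other position, the mover wins iff some move reaches an L.
No move ever increases a pile, so every position that can arise here has a ≤ 7 and b ≤ 3; it is enough to label the cells with 0 ≤ a ≤ 7 and 0 ≤ b ≤ 3.
Every move lowers a or b (never raises either), so fill the grid row by row in increasing a, and left to right within a row: each cell's successors are then already labelled.
      b=0  b=1  b=2  b=3
a=0:    L    L    W    W
a=1:    W    W    L    L
a=2:    L    L    W    W
a=3:    W    W    L    L
a=4:    L    L    W    W
a=5:    W    W    L    L
a=6:    L    L    W    W
a=7:    W    W    L    L
Cells with no legal move (terminal, hence L): (0,0), (0,1).
The remaining L cells, each justified by listing all of its moves:
(1,2): only reaches (0,2)(W), (1,0)(W), all W → L
(1,3): only reaches (0,3)(W), (1,1)(W), all W → L
(2,0): only reaches (1,0)(W), which is W → L
(2,1): only reaches (1,1)(W), which is W → L
(3,2): only reaches (2,2)(W), (3,0)(W), all W → L
(3,3): only reaches (2,3)(W), (3,1)(W), all W → L
(4,0): only reaches (3,0)(W), which is W → L
(4,1): only reaches (3,1)(W), which is W → L
(5,2): only reaches (4,2)(W), (5,0)(W), all W → L
(5,3): only reaches (4,3)(W), (5,1)(W), all W → L
(6,0): only reaches (5,0)(W), which is W → L
(6,1): only reaches (5,1)(W), which is W → L
(7,2): only reaches (6,2)(W), (7,0)(W), all W → L
(7,3): only reaches (6,3)(W), (7,1)(W), all W → L
Every other cell has at least one move into one of the L cells above, so it is W.
(5,3): one of the L cells justified above, so L
(7,0): the move to (6,0) reaches an L cell, so W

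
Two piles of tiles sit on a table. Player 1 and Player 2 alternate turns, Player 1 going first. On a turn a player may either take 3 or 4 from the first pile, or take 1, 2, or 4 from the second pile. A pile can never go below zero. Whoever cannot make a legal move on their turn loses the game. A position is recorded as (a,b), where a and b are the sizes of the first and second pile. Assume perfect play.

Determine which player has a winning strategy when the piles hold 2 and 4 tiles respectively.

Player 1 wins.

Work bottom-up. With no move the player to move loses. Otherwise the position is W if at least one move leads to an L position for the opponent, and L if every move leads to a W.
No move ever increases a pile, so every position that can arise here has a ≤ 2 and b ≤ 4; it is enough to label the cells with 0 ≤ a ≤ 2 and 0 ≤ b ≤ 4.
Every move lowers a or b (never raises either), so fill the grid row by row in increasing a, and left to right within a row: each cell's successors are then already labelled.
      b=0  b=1  b=2  b=3  b=4
a=0:    L    W    W    L    W
a=1:    L    W    W    L    W
a=2:    L    W    W    L    W
Cells with no legal move (terminal, hence L): (0,0), (1,0), (2,0).
The remaining L cells, each justified by listing all of its moves:
(0,3): moves to (0,2)(W), (0,1)(W); every one is W ⇒ L
(1,3): moves to (1,2)(W), (1,1)(W); every one is W ⇒ L
(2,3): moves to (2,2)(W), (2,1)(W); every one is W ⇒ L
Every other cell has at least one move into one of the L cells above, so it is W.
From (2,4) Player 1 can move to (2,3), reaching an L position.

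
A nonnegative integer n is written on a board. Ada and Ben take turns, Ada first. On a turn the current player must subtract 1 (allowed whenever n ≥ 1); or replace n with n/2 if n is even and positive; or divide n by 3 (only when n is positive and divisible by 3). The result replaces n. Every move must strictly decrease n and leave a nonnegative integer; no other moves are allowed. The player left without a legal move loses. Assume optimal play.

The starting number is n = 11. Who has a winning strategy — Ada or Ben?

Positions with no move are L. A position that does have a move is losing for the player to move precisely when every available move leads to a winning position for the opponent. Fill in the labels:
n=0: no move → L
n=1: reaches L-position 0 → W
n=2: only reaches 1(W), which is W → L
n=3: reaches L-position 2 → W
n=4: reaches L-position 2 → W
n=5: only reaches 4(W), which is W → L
n=6: reaches L-position 2 → W
n=7: only reaches 6(W), which is W → L
n=8: reaches L-position 7 → W
n=9: only reaches 3(W), 8(W), all W → L
n=10: reaches L-position 5 → W
n=11: only reaches 10(W), which is W → L
The starting position 11 is L: whatever Ada does, the opponent receives a W position.

Ben wins.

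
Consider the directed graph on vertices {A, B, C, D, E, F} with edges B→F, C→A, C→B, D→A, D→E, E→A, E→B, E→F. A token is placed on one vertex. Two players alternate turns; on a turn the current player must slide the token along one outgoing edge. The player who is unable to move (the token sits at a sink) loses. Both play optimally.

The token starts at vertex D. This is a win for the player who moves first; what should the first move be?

Move to A.

Work bottom-up. With no move the player to move loses. Otherwise the position is W if at least one move leads to an L position for the opponent, and L if every move leads to a W.
Every edge goes from a vertex to one that appears earlier in the order A, F, B, C, E, D, so processing vertices in that order labels each vertex after all of its successors.
A: no outgoing edge → L
F: no outgoing edge → L
B: reaches L-position F → W
C: reaches L-position A → W
E: reaches L-position F → W
D: reaches L-position A → W
From D, the L positions reachable in one move are: A.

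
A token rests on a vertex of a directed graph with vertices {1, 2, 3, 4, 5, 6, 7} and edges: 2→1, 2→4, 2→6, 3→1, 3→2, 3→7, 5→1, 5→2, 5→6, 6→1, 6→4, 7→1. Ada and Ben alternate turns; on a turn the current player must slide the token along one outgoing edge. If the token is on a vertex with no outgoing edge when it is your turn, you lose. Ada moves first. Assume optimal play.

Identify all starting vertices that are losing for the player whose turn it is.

Positions with no move are L. A position that does have a move is losing for the player to move precisely when every available move leads to a winning position for the opponent. Fill in the labels:
Every edge goes from a vertex to one that appears earlier in the order 4, 1, 7, 6, 2, 3, 5, so processing vertices in that order labels each vertex after all of its successors.
4: no outgoing edge → L
1: no outgoing edge → L
7: W (go to 1, an L position)
6: W (go to 1, an L position)
2: W (go to 1, an L position)
3: W (go to 1, an L position)
5: W (go to 1, an L position)
Reading off the rows marked L gives the requested list; there are 2 such vertices.

1, 4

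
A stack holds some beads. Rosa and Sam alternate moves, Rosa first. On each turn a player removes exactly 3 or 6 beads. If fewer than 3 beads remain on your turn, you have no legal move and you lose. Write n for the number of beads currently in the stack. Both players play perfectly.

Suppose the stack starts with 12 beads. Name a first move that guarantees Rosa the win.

Classify positions by backward induction: terminal positions (no move available) are L. From any other position, the mover wins iff some move reaches an L.
n=0: no move → L
n=1: no move → L
n=2: no move → L
n=3: W (go to 0, an L position)
n=4: W (go to 1, an L position)
n=5: W (go to 2, an L position)
n=6: W (go to 0, an L position)
n=7: W (go to 1, an L position)
n=8: W (go to 2, an L position)
n=9: L (options 6(W), 3(W) are all W)
n=10: L (options 7(W), 4(W) are all W)
n=11: L (options 8(W), 5(W) are all W)
n=12: W (go to 9, an L position)
From 12, the L positions reachable in one move are: 9.

Remove 3, leaving 9.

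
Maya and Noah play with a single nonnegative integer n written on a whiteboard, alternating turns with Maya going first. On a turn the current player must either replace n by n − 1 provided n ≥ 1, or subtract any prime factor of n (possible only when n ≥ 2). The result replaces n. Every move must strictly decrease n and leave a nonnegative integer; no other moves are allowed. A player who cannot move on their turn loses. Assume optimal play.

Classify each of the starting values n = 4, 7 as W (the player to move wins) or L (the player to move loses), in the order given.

Positions with no move are L. A position that does have a move is losing for the player to move precisely when every available move leads to a winning position for the opponent. Fill in the labels:
n=0: no move → L
n=1: can move to 0, which is L ⇒ W
n=2: can move to 0, which is L ⇒ W
n=3: can move to 0, which is L ⇒ W
n=4: moves to 2(W), 3(W); every one is W ⇒ L
n=5: can move to 0, which is L ⇒ W
n=6: can move to 4, which is L ⇒ W
n=7: can move to 0, which is L ⇒ W

4: L, 7: W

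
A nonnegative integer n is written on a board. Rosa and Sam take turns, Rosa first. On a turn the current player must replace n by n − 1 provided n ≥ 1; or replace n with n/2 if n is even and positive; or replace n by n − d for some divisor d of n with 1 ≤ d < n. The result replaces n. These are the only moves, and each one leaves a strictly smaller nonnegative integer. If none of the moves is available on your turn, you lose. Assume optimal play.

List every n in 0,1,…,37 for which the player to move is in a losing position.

0, 2, 5, 7, 9, 11, 13, 15, 17, 19, 21, 23, 25, 27, 29, 31, 33, 35, 37

Use the standard recursion: the mover loses at a terminal position; elsewhere, the mover wins exactly when some move hands the opponent an L position.
n=0: no move → L
n=1: →0(L), so W
n=2: →1(W) only, which is W, so L
n=3: →2(L), so W
n=4: →2(L), so W
n=5: →4(W) only, which is W, so L
n=6: →5(L), so W
n=7: →6(W) only, which is W, so L
n=8: →7(L), so W
n=9: →6(W), 8(W) — all W, so L
n=10: →5(L), so W
n=11: →10(W) only, which is W, so L
n=12: →9(L), so W
n=13: →12(W) only, which is W, so L
n=14: →7(L), so W
n=15: →10(W), 12(W), 14(W) — all W, so L
n=16: →15(L), so W
n=17: →16(W) only, which is W, so L
n=18: →9(L), so W
n=19: →18(W) only, which is W, so L
n=20: →15(L), so W
n=21: →14(W), 18(W), 20(W) — all W, so L
n=22: →11(L), so W
n=23: →22(W) only, which is W, so L
n=24: →21(L), so W
n=25: →20(W), 24(W) — all W, so L
n=26: →13(L), so W
n=27: →18(W), 24(W), 26(W) — all W, so L
n=28: →21(L), so W
n=29: →28(W) only, which is W, so L
n=30: →15(L), so W
n=31: →30(W) only, which is W, so L
n=32: →31(L), so W
n=33: →22(W), 30(W), 32(W) — all W, so L
n=34: →17(L), so W
n=35: →28(W), 30(W), 34(W) — all W, so L
n=36: →27(L), so W
n=37: →36(W) only, which is W, so L
Reading off the rows marked L gives the requested list; there are 19 such values of n.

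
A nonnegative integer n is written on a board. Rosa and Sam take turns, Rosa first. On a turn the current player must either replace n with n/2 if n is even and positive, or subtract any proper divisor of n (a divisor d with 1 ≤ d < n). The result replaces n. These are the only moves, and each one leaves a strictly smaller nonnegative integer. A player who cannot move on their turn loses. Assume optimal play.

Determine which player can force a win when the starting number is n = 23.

Classify positions by backward induction: terminal positions (no move available) are L. From any other position, the mover wins iff some move reaches an L.
n=0: no move → L
n=1: no move → L
n=2: can move to 1, which is L ⇒ W
n=3: the only move is to 2(W), a W ⇒ L
n=4: can move to 3, which is L ⇒ W
n=5: the only move is to 4(W), a W ⇒ L
n=6: can move to 3, which is L ⇒ W
n=7: the only move is to 6(W), a W ⇒ L
n=8: can move to 7, which is L ⇒ W
n=9: moves to 6(W), 8(W); every one is W ⇒ L
n=10: can move to 5, which is L ⇒ W
n=11: the only move is to 10(W), a W ⇒ L
n=12: can move to 9, which is L ⇒ W
n=13: the only move is to 12(W), a W ⇒ L
n=14: can move to 7, which is L ⇒ W
n=15: moves to 10(W), 12(W), 14(W); every one is W ⇒ L
n=16: can move to 15, which is L ⇒ W
n=17: the only move is to 16(W), a W ⇒ L
n=18: can move to 9, which is L ⇒ W
n=19: the only move is to 18(W), a W ⇒ L
n=20: can move to 15, which is L ⇒ W
n=21: moves to 14(W), 18(W), 20(W); every one is W ⇒ L
n=22: can move to 11, which is L ⇒ W
n=23: the only move is to 22(W), a W ⇒ L
The starting position 23 is L: whatever Rosa does, the opponent receives a W position.

Sam wins.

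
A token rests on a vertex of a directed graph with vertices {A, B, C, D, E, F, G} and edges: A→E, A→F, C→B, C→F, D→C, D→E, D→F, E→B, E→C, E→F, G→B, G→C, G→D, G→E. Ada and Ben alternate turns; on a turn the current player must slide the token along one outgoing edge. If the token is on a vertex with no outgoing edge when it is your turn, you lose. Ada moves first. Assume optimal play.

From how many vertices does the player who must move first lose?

2

Work bottom-up. With no move the player to move loses. Otherwise the position is W if at least one move leads to an L position for the opponent, and L if every move leads to a W.
Every edge goes from a vertex to one that appears earlier in the order F, B, C, E, D, G, A, so processing vertices in that order labels each vertex after all of its successors.
F: no outgoing edge → L
B: no outgoing edge → L
C: reaches L-position B → W
E: reaches L-position B → W
D: reaches L-position F → W
G: reaches L-position B → W
A: reaches L-position F → W
The L vertices are B, F; that is 2 in all.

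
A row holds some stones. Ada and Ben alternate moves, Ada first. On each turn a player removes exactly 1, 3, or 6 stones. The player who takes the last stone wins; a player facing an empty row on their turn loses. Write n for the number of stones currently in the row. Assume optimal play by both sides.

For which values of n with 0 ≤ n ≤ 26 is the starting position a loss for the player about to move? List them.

Label each position W (a win for the player to move) or L (a loss). A position with no legal move is L; any other position is W exactly when some move reaches an L, and L when every move reaches a W.
n=0: no move → L
n=1: reaches L-position 0 → W
n=2: only reaches 1(W), which is W → L
n=3: reaches L-position 2 → W
n=4: only reaches 3(W), 1(W), all W → L
n=5: reaches L-position 4 → W
n=6: reaches L-position 0 → W
n=7: reaches L-position 4 → W
n=8: reaches L-position 2 → W
n=9: only reaches 8(W), 6(W), 3(W), all W → L
n=10: reaches L-position 9 → W
n=11: only reaches 10(W), 8(W), 5(W), all W → L
n=12: reaches L-position 11 → W
n=13: only reaches 12(W), 10(W), 7(W), all W → L
n=14: reaches L-position 13 → W
n=15: reaches L-position 9 → W
n=16: reaches L-position 13 → W
n=17: reaches L-position 11 → W
n=18: only reaches 17(W), 15(W), 12(W), all W → L
n=19: reaches L-position 18 → W
n=20: only reaches 19(W), 17(W), 14(W), all W → L
n=21: reaches L-position 20 → W
n=22: only reaches 21(W), 19(W), 16(W), all W → L
n=23: reaches L-position 22 → W
n=24: reaches L-position 18 → W
n=25: reaches L-position 22 → W
n=26: reaches L-position 20 → W
The losing starting values of n are exactly the entries labelled L in this table (9 of them).

0, 2, 4, 9, 11, 13, 18, 20, 22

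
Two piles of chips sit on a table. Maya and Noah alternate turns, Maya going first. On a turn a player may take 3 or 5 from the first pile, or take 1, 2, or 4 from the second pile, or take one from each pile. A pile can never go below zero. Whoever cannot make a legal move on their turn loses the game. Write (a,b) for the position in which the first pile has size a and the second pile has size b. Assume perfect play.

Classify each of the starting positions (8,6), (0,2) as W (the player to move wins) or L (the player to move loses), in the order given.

(8,6): L, (0,2): W

Positions with no move are L. A position that does have a move is losing for the player to move precisely when every available move leads to a winning position for the opponent. Fill in the labels:
No move ever increases a pile, so every position that can arise here has a ≤ 8 and b ≤ 6; it is enough to label the cells with 0 ≤ a ≤ 8 and 0 ≤ b ≤ 6.
Every move lowers a or b (never raises either), so fill the grid row by row in increasing a, and left to right within a row: each cell's successors are then already labelled.
      b=0  b=1  b=2  b=3  b=4  b=5  b=6
a=0:    L    W    W    L    W    W    L
a=1:    L    W    W    L    W    W    L
a=2:    L    W    W    L    W    W    L
a=3:    W    W    L    W    W    L    W
a=4:    W    L    W    W    L    W    W
a=5:    W    L    W    W    L    W    W
a=6:    W    L    W    W    L    W    W
a=7:    W    W    W    W    W    W    W
a=8:    L    W    W    L    W    W    L
Cells with no legal move (terminal, hence L): (0,0), (1,0), (2,0).
The remaining L cells, each justified by listing all of its moves:
(0,3): only reaches (0,2)(W), (0,1)(W), all W → L
(0,6): only reaches (0,5)(W), (0,4)(W), (0,2)(W), all W → L
(1,3): only reaches (1,2)(W), (1,1)(W), (0,2)(W), all W → L
(1,6): only reaches (1,5)(W), (1,4)(W), (1,2)(W), (0,5)(W), all W → L
(2,3): only reaches (2,2)(W), (2,1)(W), (1,2)(W), all W → L
(2,6): only reaches (2,5)(W), (2,4)(W), (2,2)(W), (1,5)(W), all W → L
(3,2): only reaches (0,2)(W), (3,1)(W), (3,0)(W), (2,1)(W), all W → L
(3,5): only reaches (0,5)(W), (3,4)(W), (3,3)(W), (3,1)(W), (2,4)(W), all W → L
(4,1): only reaches (1,1)(W), (4,0)(W), (3,0)(W), all W → L
(4,4): only reaches (1,4)(W), (4,3)(W), (4,2)(W), (4,0)(W), (3,3)(W), all W → L
(5,1): only reaches (2,1)(W), (0,1)(W), (5,0)(W), (4,0)(W), all W → L
(5,4): only reaches (2,4)(W), (0,4)(W), (5,3)(W), (5,2)(W), (5,0)(W), (4,3)(W), all W → L
(6,1): only reaches (3,1)(W), (1,1)(W), (6,0)(W), (5,0)(W), all W → L
(6,4): only reaches (3,4)(W), (1,4)(W), (6,3)(W), (6,2)(W), (6,0)(W), (5,3)(W), all W → L
(8,0): only reaches (5,0)(W), (3,0)(W), all W → L
(8,3): only reaches (5,3)(W), (3,3)(W), (8,2)(W), (8,1)(W), (7,2)(W), all W → L
(8,6): only reaches (5,6)(W), (3,6)(W), (8,5)(W), (8,4)(W), (8,2)(W), (7,5)(W), all W → L
Every other cell has at least one move into one of the L cells above, so it is W.
(8,6): one of the L cells justified above, so L
(0,2): the move to (0,0) reaches an L cell, so W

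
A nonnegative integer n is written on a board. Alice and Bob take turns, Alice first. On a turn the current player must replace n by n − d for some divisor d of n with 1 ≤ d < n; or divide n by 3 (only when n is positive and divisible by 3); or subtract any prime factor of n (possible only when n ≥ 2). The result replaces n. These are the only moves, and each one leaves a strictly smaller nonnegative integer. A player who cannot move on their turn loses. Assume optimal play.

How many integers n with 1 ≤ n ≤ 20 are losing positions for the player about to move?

Label each position W (a win for the player to move) or L (a loss). A position with no legal move is L; any other position is W exactly when some move reaches an L, and L when every move reaches a W.
n=0: no move → L
n=1: no move → L
n=2: reaches L-position 0 → W
n=3: reaches L-position 0 → W
n=4: only reaches 2(W), 3(W), all W → L
n=5: reaches L-position 0 → W
n=6: reaches L-position 4 → W
n=7: reaches L-position 0 → W
n=8: reaches L-position 4 → W
n=9: only reaches 3(W), 6(W), 8(W), all W → L
n=10: reaches L-position 9 → W
n=11: reaches L-position 0 → W
n=12: reaches L-position 4 → W
n=13: reaches L-position 0 → W
n=14: only reaches 7(W), 12(W), 13(W), all W → L
n=15: reaches L-position 14 → W
n=16: reaches L-position 14 → W
n=17: reaches L-position 0 → W
n=18: reaches L-position 9 → W
n=19: reaches L-position 0 → W
n=20: only reaches 10(W), 15(W), 16(W), 18(W), 19(W), all W → L
L entries with 1 ≤ n ≤ 20 (n=0 is outside the asked range and is not counted): n = 1, 4, 9, 14, 20; that makes 5.

5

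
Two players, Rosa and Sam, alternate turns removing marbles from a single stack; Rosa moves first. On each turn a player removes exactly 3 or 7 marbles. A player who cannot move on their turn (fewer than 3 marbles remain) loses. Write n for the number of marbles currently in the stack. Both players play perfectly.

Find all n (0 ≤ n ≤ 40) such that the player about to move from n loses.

Use the standard recursion: the mover loses at a terminal position; elsewhere, the mover wins exactly when some move hands the opponent an L position.
n=0: no move → L
n=1: no move → L
n=2: no move → L
n=3: can move to 0, which is L ⇒ W
n=4: can move to 1, which is L ⇒ W
n=5: can move to 2, which is L ⇒ W
n=6: the only move is to 3(W), a W ⇒ L
n=7: can move to 0, which is L ⇒ W
n=8: can move to 1, which is L ⇒ W
n=9: can move to 6, which is L ⇒ W
n=10: moves to 7(W), 3(W); every one is W ⇒ L
n=11: moves to 8(W), 4(W); every one is W ⇒ L
n=12: moves to 9(W), 5(W); every one is W ⇒ L
n=13: can move to 10, which is L ⇒ W
n=14: can move to 11, which is L ⇒ W
n=15: can move to 12, which is L ⇒ W
n=16: moves to 13(W), 9(W); every one is W ⇒ L
n=17: can move to 10, which is L ⇒ W
n=18: can move to 11, which is L ⇒ W
n=19: can move to 16, which is L ⇒ W
n=20: moves to 17(W), 13(W); every one is W ⇒ L
n=21: moves to 18(W), 14(W); every one is W ⇒ L
n=22: moves to 19(W), 15(W); every one is W ⇒ L
n=23: can move to 20, which is L ⇒ W
n=24: can move to 21, which is L ⇒ W
n=25: can move to 22, which is L ⇒ W
n=26: moves to 23(W), 19(W); every one is W ⇒ L
n=27: can move to 20, which is L ⇒ W
n=28: can move to 21, which is L ⇒ W
n=29: can move to 26, which is L ⇒ W
n=30: moves to 27(W), 23(W); every one is W ⇒ L
n=31: moves to 28(W), 24(W); every one is W ⇒ L
n=32: moves to 29(W), 25(W); every one is W ⇒ L
n=33: can move to 30, which is L ⇒ W
n=34: can move to 31, which is L ⇒ W
n=35: can move to 32, which is L ⇒ W
n=36: moves to 33(W), 29(W); every one is W ⇒ L
n=37: can move to 30, which is L ⇒ W
n=38: can move to 31, which is L ⇒ W
n=39: can move to 36, which is L ⇒ W
n=40: moves to 37(W), 33(W); every one is W ⇒ L
The losing starting values of n are exactly the entries labelled L in this table (17 of them).

0, 1, 2, 6, 10, 11, 12, 16, 20, 21, 22, 26, 30, 31, 32, 36, 40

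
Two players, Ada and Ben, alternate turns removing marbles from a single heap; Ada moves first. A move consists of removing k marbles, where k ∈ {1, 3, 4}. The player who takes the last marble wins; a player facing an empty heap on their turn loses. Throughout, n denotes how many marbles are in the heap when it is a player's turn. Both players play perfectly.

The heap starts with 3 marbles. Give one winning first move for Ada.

Classify positions by backward induction: terminal positions (no move available) are L. From any other position, the mover wins iff some move reaches an L.
n=0: no move → L
n=1: W (go to 0, an L position)
n=2: L (sole option 1(W) is W)
n=3: W (go to 2, an L position)
From 3, the L positions reachable in one move are: 2, 0. Any move reaching one of these is winning.

Remove 1, leaving 2.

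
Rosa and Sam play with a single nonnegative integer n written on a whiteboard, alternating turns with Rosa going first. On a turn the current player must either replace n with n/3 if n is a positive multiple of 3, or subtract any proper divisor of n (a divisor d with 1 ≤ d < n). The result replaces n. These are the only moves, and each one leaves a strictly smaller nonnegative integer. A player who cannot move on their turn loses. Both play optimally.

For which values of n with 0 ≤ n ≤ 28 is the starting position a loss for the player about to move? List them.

Work bottom-up. With no move the player to move loses. Otherwise the position is W if at least one move leads to an L position for the opponent, and L if every move leads to a W.
n=0: no move → L
n=1: no move → L
n=2: W (go to 1, an L position)
n=3: W (go to 1, an L position)
n=4: L (options 2(W), 3(W) are all W)
n=5: W (go to 4, an L position)
n=6: W (go to 4, an L position)
n=7: L (sole option 6(W) is W)
n=8: W (go to 4, an L position)
n=9: L (options 3(W), 6(W), 8(W) are all W)
n=10: W (go to 9, an L position)
n=11: L (sole option 10(W) is W)
n=12: W (go to 4, an L position)
n=13: L (sole option 12(W) is W)
n=14: W (go to 7, an L position)
n=15: L (options 5(W), 10(W), 12(W), 14(W) are all W)
n=16: W (go to 15, an L position)
n=17: L (sole option 16(W) is W)
n=18: W (go to 9, an L position)
n=19: L (sole option 18(W) is W)
n=20: W (go to 15, an L position)
n=21: W (go to 7, an L position)
n=22: W (go to 11, an L position)
n=23: L (sole option 22(W) is W)
n=24: W (go to 23, an L position)
n=25: L (options 20(W), 24(W) are all W)
n=26: W (go to 13, an L position)
n=27: W (go to 9, an L position)
n=28: L (options 14(W), 21(W), 24(W), 26(W), 27(W) are all W)
The losing starting values of n are exactly the entries labelled L in this table (13 of them).

0, 1, 4, 7, 9, 11, 13, 15, 17, 19, 23, 25, 28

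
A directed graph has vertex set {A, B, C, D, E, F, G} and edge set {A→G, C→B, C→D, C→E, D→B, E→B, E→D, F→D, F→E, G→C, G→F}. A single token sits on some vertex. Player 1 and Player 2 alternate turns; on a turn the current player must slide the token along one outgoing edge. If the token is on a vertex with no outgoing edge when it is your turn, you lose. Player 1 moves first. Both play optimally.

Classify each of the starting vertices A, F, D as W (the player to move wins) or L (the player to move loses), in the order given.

A: L, F: L, D: W

Classify positions by backward induction: terminal positions (no move available) are L. From any other position, the mover wins iff some move reaches an L.
Every edge goes from a vertex to one that appears earlier in the order B, D, E, C, F, G, A, so processing vertices in that order labels each vertex after all of its successors.
B: no outgoing edge → L
D: W (go to B, an L position)
E: W (go to B, an L position)
C: W (go to B, an L position)
F: L (options E(W), D(W) are all W)
G: W (go to F, an L position)
A: L (sole option G(W) is W)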